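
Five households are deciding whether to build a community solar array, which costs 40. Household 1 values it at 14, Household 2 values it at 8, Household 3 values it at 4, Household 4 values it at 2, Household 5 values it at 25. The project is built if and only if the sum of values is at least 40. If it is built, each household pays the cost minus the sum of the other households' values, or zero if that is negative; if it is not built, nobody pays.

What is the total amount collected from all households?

Total value 53 ≥ cost 40, so it is built.
Household 1: others sum to 39; max(0, 40 - 39) = 1.
Household 2: others sum to 45; max(0, 40 - 45) = 0.
Household 3: others sum to 49; max(0, 40 - 49) = 0.
Household 4: others sum to 51; max(0, 40 - 51) = 0.
Household 5: others sum to 28; max(0, 40 - 28) = 12.
Total collected = 1 + 0 + 0 + 0 + 12 = 13.

13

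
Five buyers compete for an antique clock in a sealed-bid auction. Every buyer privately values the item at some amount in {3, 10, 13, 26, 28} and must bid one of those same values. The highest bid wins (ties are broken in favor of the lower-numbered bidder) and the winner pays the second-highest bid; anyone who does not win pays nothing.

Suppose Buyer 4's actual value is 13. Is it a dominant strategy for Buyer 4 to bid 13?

Yes

Check each profile of the others' bids and compare truth against every alternative bid.
Others bid (3, 3, 3, 3): truth gives 10, best alternative gives 10.
Others bid (3, 3, 3, 10): truth gives 3, best alternative gives 3.
Others bid (3, 3, 10, 3): truth gives 3, best alternative gives 3.
Others bid (3, 3, 10, 10): truth gives 3, best alternative gives 3.
Others bid (3, 10, 3, 3): truth gives 3, best alternative gives 3.
Others bid (3, 10, 3, 10): truth gives 3, best alternative gives 3.
(Remaining 619 profiles checked similarly; truth is weakly best in each.)
In every case the truthful bid is at least as good as any alternative, so it is a dominant strategy.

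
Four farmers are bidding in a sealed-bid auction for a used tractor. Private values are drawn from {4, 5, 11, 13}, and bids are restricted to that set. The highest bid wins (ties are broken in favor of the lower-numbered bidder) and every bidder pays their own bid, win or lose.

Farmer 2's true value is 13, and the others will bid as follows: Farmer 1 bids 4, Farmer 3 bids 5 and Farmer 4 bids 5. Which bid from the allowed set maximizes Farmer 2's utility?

5

Bid 4: loses but pays 4, utility -4.
Bid 5: wins, pays 5, utility 13 - 5 = 8.
Bid 11: wins, pays 11, utility 13 - 11 = 2.
Bid 13: wins, pays 13, utility 13 - 13 = 0.
The best choice is 5 with utility 8.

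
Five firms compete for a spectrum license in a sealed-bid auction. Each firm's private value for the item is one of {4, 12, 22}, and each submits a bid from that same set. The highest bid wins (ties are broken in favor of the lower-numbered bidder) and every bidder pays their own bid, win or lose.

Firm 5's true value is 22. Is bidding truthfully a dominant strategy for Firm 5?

Consider the case where Firm 1 bids 4, Firm 2 bids 4, Firm 3 bids 4 and Firm 4 bids 4.
Truthful bid 22: wins, pays 22, utility 22 - 22 = 0.
Bid 12 instead: wins, pays 12, utility 22 - 12 = 10.
Since 10 > 0, bidding 12 is strictly better here, so truthful bidding is not dominant.

No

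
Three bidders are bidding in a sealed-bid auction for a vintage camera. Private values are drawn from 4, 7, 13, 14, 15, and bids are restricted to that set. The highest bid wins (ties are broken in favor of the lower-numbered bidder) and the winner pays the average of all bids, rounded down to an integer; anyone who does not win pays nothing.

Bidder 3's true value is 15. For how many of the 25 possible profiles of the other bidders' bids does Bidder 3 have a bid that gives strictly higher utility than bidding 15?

Others bid (4, 4): truth gives 8; bid 7 gives 10 > 8. Violating.
Others bid (4, 7): truth gives 7; no alternative beats it.
Others bid (4, 13): truth gives 5; no alternative beats it.
(Checking all 25 profiles: 1 has a profitable deviation, 24 do not.)

1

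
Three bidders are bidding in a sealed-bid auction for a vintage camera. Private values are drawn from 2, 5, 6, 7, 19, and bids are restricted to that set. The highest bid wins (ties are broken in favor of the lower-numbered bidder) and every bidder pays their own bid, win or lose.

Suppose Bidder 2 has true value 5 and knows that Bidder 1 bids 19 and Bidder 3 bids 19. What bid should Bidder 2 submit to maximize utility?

2

Bid 2: loses but pays 2, utility -2.
Bid 5: loses but pays 5, utility -5.
Bid 6: loses but pays 6, utility -6.
Bid 7: loses but pays 7, utility -7.
Bid 19: loses but pays 19, utility -19.
The best choice is 2 with utility -2.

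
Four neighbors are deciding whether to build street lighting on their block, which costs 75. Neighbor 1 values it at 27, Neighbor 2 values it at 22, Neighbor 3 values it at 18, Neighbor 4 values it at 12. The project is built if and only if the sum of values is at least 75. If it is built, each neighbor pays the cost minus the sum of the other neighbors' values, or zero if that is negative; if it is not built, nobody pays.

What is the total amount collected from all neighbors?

Total value 79 ≥ cost 75, so it is built.
Neighbor 1: others sum to 52; max(0, 75 - 52) = 23.
Neighbor 2: others sum to 57; max(0, 75 - 57) = 18.
Neighbor 3: others sum to 61; max(0, 75 - 61) = 14.
Neighbor 4: others sum to 67; max(0, 75 - 67) = 8.
Total collected = 23 + 18 + 14 + 8 = 63.

63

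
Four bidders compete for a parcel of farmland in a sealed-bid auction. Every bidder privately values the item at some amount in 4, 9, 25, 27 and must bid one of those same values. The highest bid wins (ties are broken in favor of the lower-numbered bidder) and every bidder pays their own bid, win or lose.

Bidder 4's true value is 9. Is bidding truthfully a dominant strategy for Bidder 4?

No

Consider the case where Bidder 1 bids 4, Bidder 2 bids 4 and Bidder 3 bids 9.
Truthful bid 9: loses but pays 9, utility -9.
Bid 4 instead: loses but pays 4, utility -4.
Since -4 > -9, bidding 4 is strictly better here, so truthful bidding is not dominant.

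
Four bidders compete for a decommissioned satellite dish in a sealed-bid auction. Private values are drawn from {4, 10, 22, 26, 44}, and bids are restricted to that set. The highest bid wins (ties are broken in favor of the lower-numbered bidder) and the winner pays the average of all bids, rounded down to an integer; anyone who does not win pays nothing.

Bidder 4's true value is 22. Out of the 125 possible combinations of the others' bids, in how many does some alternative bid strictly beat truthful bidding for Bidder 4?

28

Others bid (4, 4, 4): truth gives 14; bid 10 gives 17 > 14. Violating.
Others bid (4, 4, 22): truth gives 0; bid 26 gives 8 > 0. Violating.
Others bid (4, 4, 26): truth gives 0; bid 44 gives 3 > 0. Violating.
Others bid (4, 10, 22): truth gives 0; bid 26 gives 7 > 0. Violating.
Others bid (4, 4, 10): truth gives 12; no alternative beats it.
Others bid (4, 4, 44): truth gives 0; no alternative beats it.
(Checking all 125 profiles: 28 have a profitable deviation, 97 do not.)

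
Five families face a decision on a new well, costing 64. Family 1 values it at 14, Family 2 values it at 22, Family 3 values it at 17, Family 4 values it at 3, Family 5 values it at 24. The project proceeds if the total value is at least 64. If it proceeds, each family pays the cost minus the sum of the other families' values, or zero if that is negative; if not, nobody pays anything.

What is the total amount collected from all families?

Total value 80 ≥ cost 64, so it is built.
Family 1: others sum to 66; max(0, 64 - 66) = 0.
Family 2: others sum to 58; max(0, 64 - 58) = 6.
Family 3: others sum to 63; max(0, 64 - 63) = 1.
Family 4: others sum to 77; max(0, 64 - 77) = 0.
Family 5: others sum to 56; max(0, 64 - 56) = 8.
Total collected = 0 + 6 + 1 + 0 + 8 = 15.

15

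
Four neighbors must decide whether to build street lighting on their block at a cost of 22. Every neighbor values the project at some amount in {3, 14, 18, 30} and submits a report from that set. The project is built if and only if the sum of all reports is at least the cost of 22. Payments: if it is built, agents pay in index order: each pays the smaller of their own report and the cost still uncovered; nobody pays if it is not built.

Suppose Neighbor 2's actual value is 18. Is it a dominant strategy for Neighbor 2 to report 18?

Consider the case where Neighbor 1 reports 3, Neighbor 3 reports 3 and Neighbor 4 reports 3.
Truthful report 18: project built, pays 18, utility 18 - 18 = 0.
Report 14 instead: project built, pays 14, utility 18 - 14 = 4.
Since 4 > 0, reporting 14 is strictly better here, so truthful reporting is not dominant.

No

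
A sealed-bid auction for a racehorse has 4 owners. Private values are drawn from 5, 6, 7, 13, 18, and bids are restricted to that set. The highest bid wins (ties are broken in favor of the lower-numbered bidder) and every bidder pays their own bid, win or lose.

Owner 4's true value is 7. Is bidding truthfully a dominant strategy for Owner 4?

No

Consider the case where Owner 1 bids 5, Owner 2 bids 5 and Owner 3 bids 5.
Truthful bid 7: wins, pays 7, utility 7 - 7 = 0.
Bid 6 instead: wins, pays 6, utility 7 - 6 = 1.
Since 1 > 0, bidding 6 is strictly better here, so truthful bidding is not dominant.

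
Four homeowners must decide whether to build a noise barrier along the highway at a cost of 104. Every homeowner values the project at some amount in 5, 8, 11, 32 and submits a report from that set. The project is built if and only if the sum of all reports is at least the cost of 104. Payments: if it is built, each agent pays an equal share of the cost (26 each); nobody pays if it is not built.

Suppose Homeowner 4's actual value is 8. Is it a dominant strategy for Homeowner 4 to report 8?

No

Consider the case where Homeowner 1 reports 32, Homeowner 2 reports 32 and Homeowner 3 reports 32.
Truthful report 8: project built, pays 26, utility 8 - 26 = -18.
Report 5 instead: project not built, utility 0.
Since 0 > -18, reporting 5 is strictly better here, so truthful reporting is not dominant.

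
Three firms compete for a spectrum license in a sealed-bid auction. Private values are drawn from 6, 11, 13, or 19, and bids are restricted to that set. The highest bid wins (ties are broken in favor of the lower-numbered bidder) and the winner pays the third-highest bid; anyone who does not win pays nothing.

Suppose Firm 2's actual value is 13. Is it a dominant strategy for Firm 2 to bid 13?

Consider the case where Firm 1 bids 6 and Firm 3 bids 19.
Truthful bid 13: loses, pays 0, utility 0.
Bid 19 instead: wins, pays 6, utility 13 - 6 = 7.
Since 7 > 0, bidding 19 is strictly better here, so truthful bidding is not dominant.

No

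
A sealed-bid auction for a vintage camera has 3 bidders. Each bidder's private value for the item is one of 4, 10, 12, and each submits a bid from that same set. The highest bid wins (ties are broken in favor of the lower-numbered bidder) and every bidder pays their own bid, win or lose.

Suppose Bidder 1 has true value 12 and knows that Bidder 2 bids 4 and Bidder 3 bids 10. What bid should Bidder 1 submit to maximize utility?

Bid 4: loses but pays 4, utility -4.
Bid 10: wins, pays 10, utility 12 - 10 = 2.
Bid 12: wins, pays 12, utility 12 - 12 = 0.
The best choice is 10 with utility 2.

10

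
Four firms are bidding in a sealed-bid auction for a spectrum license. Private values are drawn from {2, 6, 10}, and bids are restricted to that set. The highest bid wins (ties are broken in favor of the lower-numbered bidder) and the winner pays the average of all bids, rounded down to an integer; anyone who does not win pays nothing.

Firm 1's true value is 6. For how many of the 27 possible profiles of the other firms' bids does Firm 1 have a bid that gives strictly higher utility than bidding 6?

1

Others bid (2, 2, 2): truth gives 3; bid 2 gives 4 > 3. Violating.
Others bid (2, 2, 6): truth gives 2; no alternative beats it.
Others bid (2, 2, 10): truth gives 0; no alternative beats it.
(Checking all 27 profiles: 1 has a profitable deviation, 26 do not.)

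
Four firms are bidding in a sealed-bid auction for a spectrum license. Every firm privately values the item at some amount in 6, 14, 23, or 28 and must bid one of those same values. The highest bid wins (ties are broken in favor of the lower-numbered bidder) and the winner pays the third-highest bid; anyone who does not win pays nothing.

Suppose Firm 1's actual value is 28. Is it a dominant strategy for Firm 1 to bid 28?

Yes

Check each profile of the others' bids and compare truth against every alternative bid.
Others bid (6, 6, 28): truth gives 22, best alternative gives 0.
Others bid (6, 28, 6): truth gives 22, best alternative gives 0.
Others bid (28, 6, 6): truth gives 22, best alternative gives 0.
Others bid (6, 14, 28): truth gives 14, best alternative gives 0.
Others bid (6, 28, 14): truth gives 14, best alternative gives 0.
Others bid (14, 6, 28): truth gives 14, best alternative gives 0.
(Remaining 58 profiles checked similarly; truth is weakly best in each.)
In every case the truthful bid is at least as good as any alternative, so it is a dominant strategy.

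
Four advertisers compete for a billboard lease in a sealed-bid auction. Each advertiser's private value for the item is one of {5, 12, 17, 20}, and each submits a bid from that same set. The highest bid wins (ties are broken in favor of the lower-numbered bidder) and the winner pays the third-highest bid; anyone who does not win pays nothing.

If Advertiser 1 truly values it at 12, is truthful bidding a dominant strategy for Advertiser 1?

No

Consider the case where Advertiser 2 bids 5, Advertiser 3 bids 5 and Advertiser 4 bids 17.
Truthful bid 12: loses, pays 0, utility 0.
Bid 17 instead: wins, pays 5, utility 12 - 5 = 7.
Since 7 > 0, bidding 17 is strictly better here, so truthful bidding is not dominant.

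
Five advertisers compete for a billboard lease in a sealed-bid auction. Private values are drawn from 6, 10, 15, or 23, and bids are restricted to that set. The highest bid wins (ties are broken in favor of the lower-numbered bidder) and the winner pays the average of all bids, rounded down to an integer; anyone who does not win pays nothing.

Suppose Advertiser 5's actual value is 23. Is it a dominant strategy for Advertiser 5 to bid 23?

Consider the case where Advertiser 1 bids 6, Advertiser 2 bids 6, Advertiser 3 bids 6 and Advertiser 4 bids 6.
Truthful bid 23: wins, pays 9, utility 23 - 9 = 14.
Bid 10 instead: wins, pays 6, utility 23 - 6 = 17.
Since 17 > 14, bidding 10 is strictly better here, so truthful bidding is not dominant.

No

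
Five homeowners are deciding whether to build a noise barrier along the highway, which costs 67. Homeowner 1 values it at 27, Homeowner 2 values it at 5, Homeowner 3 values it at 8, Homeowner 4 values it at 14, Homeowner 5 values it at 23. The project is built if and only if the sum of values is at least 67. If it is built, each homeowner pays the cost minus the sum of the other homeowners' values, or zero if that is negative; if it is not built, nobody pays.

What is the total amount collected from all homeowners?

34

Total value 77 ≥ cost 67, so it is built.
Homeowner 1: others sum to 50; max(0, 67 - 50) = 17.
Homeowner 2: others sum to 72; max(0, 67 - 72) = 0.
Homeowner 3: others sum to 69; max(0, 67 - 69) = 0.
Homeowner 4: others sum to 63; max(0, 67 - 63) = 4.
Homeowner 5: others sum to 54; max(0, 67 - 54) = 13.
Total collected = 17 + 0 + 0 + 4 + 13 = 34.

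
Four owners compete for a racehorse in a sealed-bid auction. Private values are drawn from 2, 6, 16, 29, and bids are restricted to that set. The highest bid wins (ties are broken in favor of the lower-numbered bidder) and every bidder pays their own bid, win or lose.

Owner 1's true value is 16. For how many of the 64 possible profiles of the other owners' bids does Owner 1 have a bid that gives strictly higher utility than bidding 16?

45

Others bid (2, 2, 2): truth gives 0; bid 2 gives 14 > 0. Violating.
Others bid (2, 2, 6): truth gives 0; bid 6 gives 10 > 0. Violating.
Others bid (2, 2, 29): truth gives -16; bid 2 gives -2 > -16. Violating.
Others bid (2, 6, 2): truth gives 0; bid 6 gives 10 > 0. Violating.
Others bid (2, 2, 16): truth gives 0; no alternative beats it.
Others bid (2, 6, 16): truth gives 0; no alternative beats it.
(Checking all 64 profiles: 45 have a profitable deviation, 19 do not.)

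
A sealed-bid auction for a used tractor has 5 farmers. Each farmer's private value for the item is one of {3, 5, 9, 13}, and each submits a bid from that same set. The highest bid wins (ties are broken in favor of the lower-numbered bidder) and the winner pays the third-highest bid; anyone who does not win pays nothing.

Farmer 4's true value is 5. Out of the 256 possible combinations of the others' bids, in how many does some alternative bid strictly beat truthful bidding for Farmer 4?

Others bid (3, 3, 3, 9): truth gives 0; bid 9 gives 2 > 0. Violating.
Others bid (3, 3, 3, 13): truth gives 0; bid 13 gives 2 > 0. Violating.
Others bid (3, 3, 5, 3): truth gives 0; bid 9 gives 2 > 0. Violating.
Others bid (3, 3, 9, 3): truth gives 0; bid 13 gives 2 > 0. Violating.
Others bid (3, 3, 3, 3): truth gives 2; no alternative beats it.
Others bid (3, 3, 3, 5): truth gives 2; no alternative beats it.
(Checking all 256 profiles: 8 have a profitable deviation, 248 do not.)

8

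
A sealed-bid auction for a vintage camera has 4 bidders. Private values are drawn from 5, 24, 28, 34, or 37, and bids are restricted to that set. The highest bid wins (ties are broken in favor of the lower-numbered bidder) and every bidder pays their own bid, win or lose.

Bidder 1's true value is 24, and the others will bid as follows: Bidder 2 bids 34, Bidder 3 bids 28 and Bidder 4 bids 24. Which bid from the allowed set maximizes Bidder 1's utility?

5

Bid 5: loses but pays 5, utility -5.
Bid 24: loses but pays 24, utility -24.
Bid 28: loses but pays 28, utility -28.
Bid 34: wins, pays 34, utility 24 - 34 = -10.
Bid 37: wins, pays 37, utility 24 - 37 = -13.
The best choice is 5 with utility -5.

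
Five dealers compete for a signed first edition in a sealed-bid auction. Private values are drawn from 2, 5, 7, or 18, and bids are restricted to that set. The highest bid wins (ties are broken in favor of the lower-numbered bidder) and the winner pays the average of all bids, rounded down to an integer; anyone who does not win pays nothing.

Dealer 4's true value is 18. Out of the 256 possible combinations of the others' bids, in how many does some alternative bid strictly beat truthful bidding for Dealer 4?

Others bid (2, 2, 2, 2): truth gives 13; bid 5 gives 16 > 13. Violating.
Others bid (2, 2, 2, 5): truth gives 13; bid 5 gives 15 > 13. Violating.
Others bid (2, 2, 2, 7): truth gives 12; bid 7 gives 14 > 12. Violating.
Others bid (2, 2, 5, 2): truth gives 13; bid 7 gives 15 > 13. Violating.
Others bid (2, 2, 2, 18): truth gives 10; no alternative beats it.
Others bid (2, 2, 5, 18): truth gives 9; no alternative beats it.
(Checking all 256 profiles: 24 have a profitable deviation, 232 do not.)

24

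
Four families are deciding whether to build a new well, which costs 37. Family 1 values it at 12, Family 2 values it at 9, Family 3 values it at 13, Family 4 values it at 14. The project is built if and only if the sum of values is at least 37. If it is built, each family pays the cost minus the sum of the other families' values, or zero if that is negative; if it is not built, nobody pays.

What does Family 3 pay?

2

Total value 48 ≥ cost 37, so the project is built.
The other families' values sum to 35.
Cost minus that sum is 37 - 35 = 2.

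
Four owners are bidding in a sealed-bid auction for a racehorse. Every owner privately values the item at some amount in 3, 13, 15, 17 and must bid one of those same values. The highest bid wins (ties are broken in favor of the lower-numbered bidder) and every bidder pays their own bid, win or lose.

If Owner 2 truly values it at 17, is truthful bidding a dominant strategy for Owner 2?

No

Consider the case where Owner 1 bids 3, Owner 3 bids 3 and Owner 4 bids 3.
Truthful bid 17: wins, pays 17, utility 17 - 17 = 0.
Bid 13 instead: wins, pays 13, utility 17 - 13 = 4.
Since 4 > 0, bidding 13 is strictly better here, so truthful bidding is not dominant.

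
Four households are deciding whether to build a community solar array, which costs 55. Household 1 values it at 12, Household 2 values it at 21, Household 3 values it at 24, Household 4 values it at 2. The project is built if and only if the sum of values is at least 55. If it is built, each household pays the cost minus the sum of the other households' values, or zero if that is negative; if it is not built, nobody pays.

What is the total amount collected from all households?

45

Total value 59 ≥ cost 55, so it is built.
Household 1: others sum to 47; max(0, 55 - 47) = 8.
Household 2: others sum to 38; max(0, 55 - 38) = 17.
Household 3: others sum to 35; max(0, 55 - 35) = 20.
Household 4: others sum to 57; max(0, 55 - 57) = 0.
Total collected = 8 + 17 + 20 + 0 = 45.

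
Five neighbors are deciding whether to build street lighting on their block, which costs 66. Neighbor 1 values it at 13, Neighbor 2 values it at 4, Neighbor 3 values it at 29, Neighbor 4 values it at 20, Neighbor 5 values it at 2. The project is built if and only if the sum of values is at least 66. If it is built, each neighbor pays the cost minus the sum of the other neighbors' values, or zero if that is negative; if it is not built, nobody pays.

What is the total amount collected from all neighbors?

Total value 68 ≥ cost 66, so it is built.
Neighbor 1: others sum to 55; max(0, 66 - 55) = 11.
Neighbor 2: others sum to 64; max(0, 66 - 64) = 2.
Neighbor 3: others sum to 39; max(0, 66 - 39) = 27.
Neighbor 4: others sum to 48; max(0, 66 - 48) = 18.
Neighbor 5: others sum to 66; max(0, 66 - 66) = 0.
Total collected = 11 + 2 + 27 + 18 + 0 = 58.

58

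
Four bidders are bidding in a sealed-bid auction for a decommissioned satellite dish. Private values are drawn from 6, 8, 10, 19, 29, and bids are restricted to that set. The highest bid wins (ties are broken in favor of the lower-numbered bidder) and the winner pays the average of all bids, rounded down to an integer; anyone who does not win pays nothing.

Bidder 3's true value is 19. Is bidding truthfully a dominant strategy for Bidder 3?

Consider the case where Bidder 1 bids 6, Bidder 2 bids 6 and Bidder 4 bids 6.
Truthful bid 19: wins, pays 9, utility 19 - 9 = 10.
Bid 8 instead: wins, pays 6, utility 19 - 6 = 13.
Since 13 > 10, bidding 8 is strictly better here, so truthful bidding is not dominant.

No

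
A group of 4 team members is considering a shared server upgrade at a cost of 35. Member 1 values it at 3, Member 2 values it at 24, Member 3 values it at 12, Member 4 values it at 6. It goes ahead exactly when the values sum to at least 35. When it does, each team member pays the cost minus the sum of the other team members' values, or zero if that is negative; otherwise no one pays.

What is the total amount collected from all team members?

Total value 45 ≥ cost 35, so it is built.
Member 1: others sum to 42; max(0, 35 - 42) = 0.
Member 2: others sum to 21; max(0, 35 - 21) = 14.
Member 3: others sum to 33; max(0, 35 - 33) = 2.
Member 4: others sum to 39; max(0, 35 - 39) = 0.
Total collected = 0 + 14 + 2 + 0 = 16.

16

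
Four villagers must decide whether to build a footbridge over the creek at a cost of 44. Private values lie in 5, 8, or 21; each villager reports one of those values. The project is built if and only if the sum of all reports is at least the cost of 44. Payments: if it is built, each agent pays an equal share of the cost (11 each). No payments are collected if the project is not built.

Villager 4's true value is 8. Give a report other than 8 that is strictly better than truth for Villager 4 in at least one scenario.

Suppose Villager 1 reports 8, Villager 2 reports 8 and Villager 3 reports 21.
Report 8: project built, pays 11, utility 8 - 11 = -3.
Report 5: project not built, utility 0.
So reporting 5 beats truth here (0 > -3).

5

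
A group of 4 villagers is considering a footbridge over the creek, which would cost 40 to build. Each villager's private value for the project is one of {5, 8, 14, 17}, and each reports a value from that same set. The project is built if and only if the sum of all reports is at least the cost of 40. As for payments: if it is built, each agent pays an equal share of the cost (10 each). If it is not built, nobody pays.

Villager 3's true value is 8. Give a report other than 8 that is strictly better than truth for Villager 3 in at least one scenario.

Suppose Villager 1 reports 5, Villager 2 reports 14 and Villager 4 reports 14.
Report 8: project built, pays 10, utility 8 - 10 = -2.
Report 5: project not built, utility 0.
So reporting 5 beats truth here (0 > -2).

5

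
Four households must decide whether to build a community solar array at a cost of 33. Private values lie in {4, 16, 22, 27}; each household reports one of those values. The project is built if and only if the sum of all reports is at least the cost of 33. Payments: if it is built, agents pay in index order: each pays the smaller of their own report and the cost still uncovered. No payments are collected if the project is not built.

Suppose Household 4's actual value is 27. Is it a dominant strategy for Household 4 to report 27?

Yes

Check each profile of the others' reports and compare truth against every alternative report.
Others report (4, 4, 27): truth gives 27, best alternative gives 27.
Others report (4, 16, 16): truth gives 27, best alternative gives 27.
Others report (4, 16, 22): truth gives 27, best alternative gives 27.
Others report (4, 16, 27): truth gives 27, best alternative gives 27.
Others report (4, 22, 16): truth gives 27, best alternative gives 27.
Others report (4, 22, 22): truth gives 27, best alternative gives 27.
(Remaining 58 profiles checked similarly; truth is weakly best in each.)
In every case the truthful report is at least as good as any alternative, so it is a dominant strategy.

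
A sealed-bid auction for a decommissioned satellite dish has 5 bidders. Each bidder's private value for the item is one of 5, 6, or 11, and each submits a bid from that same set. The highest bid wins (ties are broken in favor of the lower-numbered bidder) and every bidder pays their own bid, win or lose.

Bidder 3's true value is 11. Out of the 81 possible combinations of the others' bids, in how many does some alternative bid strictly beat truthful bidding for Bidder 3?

49

Others bid (5, 5, 5, 5): truth gives 0; bid 6 gives 5 > 0. Violating.
Others bid (5, 5, 5, 6): truth gives 0; bid 6 gives 5 > 0. Violating.
Others bid (5, 5, 6, 5): truth gives 0; bid 6 gives 5 > 0. Violating.
Others bid (5, 5, 6, 6): truth gives 0; bid 6 gives 5 > 0. Violating.
Others bid (5, 5, 5, 11): truth gives 0; no alternative beats it.
Others bid (5, 5, 6, 11): truth gives 0; no alternative beats it.
(Checking all 81 profiles: 49 have a profitable deviation, 32 do not.)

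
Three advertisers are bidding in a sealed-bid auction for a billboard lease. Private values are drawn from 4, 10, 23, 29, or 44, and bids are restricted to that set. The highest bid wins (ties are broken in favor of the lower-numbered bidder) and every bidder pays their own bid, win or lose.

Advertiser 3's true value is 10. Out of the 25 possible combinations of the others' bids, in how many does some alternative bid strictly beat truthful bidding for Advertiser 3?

24

Others bid (4, 10): truth gives -10; bid 4 gives -4 > -10. Violating.
Others bid (4, 23): truth gives -10; bid 4 gives -4 > -10. Violating.
Others bid (4, 29): truth gives -10; bid 4 gives -4 > -10. Violating.
Others bid (4, 44): truth gives -10; bid 4 gives -4 > -10. Violating.
Others bid (4, 4): truth gives 0; no alternative beats it.
(Checking all 25 profiles: 24 have a profitable deviation, 1 does not.)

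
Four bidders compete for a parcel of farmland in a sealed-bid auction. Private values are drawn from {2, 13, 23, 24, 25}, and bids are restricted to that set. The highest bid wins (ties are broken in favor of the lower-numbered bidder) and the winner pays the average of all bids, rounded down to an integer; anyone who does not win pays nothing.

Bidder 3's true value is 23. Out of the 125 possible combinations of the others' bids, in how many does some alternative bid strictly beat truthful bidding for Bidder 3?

Others bid (2, 2, 2): truth gives 16; bid 13 gives 19 > 16. Violating.
Others bid (2, 2, 13): truth gives 13; bid 13 gives 16 > 13. Violating.
Others bid (2, 2, 24): truth gives 0; bid 24 gives 10 > 0. Violating.
Others bid (2, 2, 25): truth gives 0; bid 25 gives 10 > 0. Violating.
Others bid (2, 2, 23): truth gives 11; no alternative beats it.
Others bid (2, 13, 2): truth gives 13; no alternative beats it.
(Checking all 125 profiles: 58 have a profitable deviation, 67 do not.)

58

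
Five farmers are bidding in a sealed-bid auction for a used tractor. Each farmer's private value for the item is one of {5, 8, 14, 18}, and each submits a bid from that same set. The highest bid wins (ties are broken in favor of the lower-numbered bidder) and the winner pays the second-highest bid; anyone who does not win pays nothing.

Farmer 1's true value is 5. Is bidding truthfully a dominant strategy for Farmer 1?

Yes

Check each profile of the others' bids and compare truth against every alternative bid.
Others bid (5, 5, 5, 8): truth gives 0, best alternative gives -3.
Others bid (5, 5, 8, 5): truth gives 0, best alternative gives -3.
Others bid (5, 5, 8, 8): truth gives 0, best alternative gives -3.
Others bid (5, 8, 5, 5): truth gives 0, best alternative gives -3.
Others bid (5, 8, 5, 8): truth gives 0, best alternative gives -3.
Others bid (5, 8, 8, 5): truth gives 0, best alternative gives -3.
(Remaining 250 profiles checked similarly; truth is weakly best in each.)
In every case the truthful bid is at least as good as any alternative, so it is a dominant strategy.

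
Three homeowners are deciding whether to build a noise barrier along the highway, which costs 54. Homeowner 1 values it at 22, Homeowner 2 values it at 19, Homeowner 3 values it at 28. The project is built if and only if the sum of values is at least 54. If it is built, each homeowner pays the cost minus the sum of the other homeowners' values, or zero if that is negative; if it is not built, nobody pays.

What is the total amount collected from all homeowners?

24

Total value 69 ≥ cost 54, so it is built.
Homeowner 1: others sum to 47; max(0, 54 - 47) = 7.
Homeowner 2: others sum to 50; max(0, 54 - 50) = 4.
Homeowner 3: others sum to 41; max(0, 54 - 41) = 13.
Total collected = 7 + 4 + 13 = 24.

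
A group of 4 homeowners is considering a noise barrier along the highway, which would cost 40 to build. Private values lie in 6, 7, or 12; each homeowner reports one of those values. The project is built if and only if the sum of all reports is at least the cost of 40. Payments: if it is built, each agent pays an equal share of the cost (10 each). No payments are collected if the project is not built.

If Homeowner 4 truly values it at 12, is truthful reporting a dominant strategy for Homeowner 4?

Check each profile of the others' reports and compare truth against every alternative report.
Others report (6, 12, 12): truth gives 2, best alternative gives 0.
Others report (7, 12, 12): truth gives 2, best alternative gives 0.
Others report (12, 6, 12): truth gives 2, best alternative gives 0.
Others report (12, 7, 12): truth gives 2, best alternative gives 0.
Others report (12, 12, 6): truth gives 2, best alternative gives 0.
Others report (12, 12, 7): truth gives 2, best alternative gives 0.
(Remaining 21 profiles checked similarly; truth is weakly best in each.)
In every case the truthful report is at least as good as any alternative, so it is a dominant strategy.

Yes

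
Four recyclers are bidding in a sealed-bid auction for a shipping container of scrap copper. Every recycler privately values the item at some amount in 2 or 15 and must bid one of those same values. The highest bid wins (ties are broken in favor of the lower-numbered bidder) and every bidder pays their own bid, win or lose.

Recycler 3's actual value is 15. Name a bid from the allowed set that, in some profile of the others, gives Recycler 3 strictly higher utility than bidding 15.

2

Suppose Recycler 1 bids 2, Recycler 2 bids 15 and Recycler 4 bids 2.
Bid 15: loses but pays 15, utility -15.
Bid 2: loses but pays 2, utility -2.
So bidding 2 beats truth here (-2 > -15).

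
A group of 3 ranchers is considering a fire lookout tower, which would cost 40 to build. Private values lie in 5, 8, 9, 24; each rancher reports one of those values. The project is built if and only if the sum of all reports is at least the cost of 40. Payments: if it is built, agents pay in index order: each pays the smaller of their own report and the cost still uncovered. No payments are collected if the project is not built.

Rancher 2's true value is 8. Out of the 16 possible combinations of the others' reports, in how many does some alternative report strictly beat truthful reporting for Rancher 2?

Others report (24, 24): truth gives 0; report 5 gives 3 > 0. Violating.
Others report (5, 5): truth gives 0; no alternative beats it.
Others report (5, 8): truth gives 0; no alternative beats it.
(Checking all 16 profiles: 1 has a profitable deviation, 15 do not.)

1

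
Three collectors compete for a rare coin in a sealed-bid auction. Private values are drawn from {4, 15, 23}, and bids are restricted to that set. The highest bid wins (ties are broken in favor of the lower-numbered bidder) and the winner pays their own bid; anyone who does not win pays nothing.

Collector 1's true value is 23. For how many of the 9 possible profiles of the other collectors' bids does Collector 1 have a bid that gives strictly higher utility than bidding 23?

4

Others bid (4, 4): truth gives 0; bid 4 gives 19 > 0. Violating.
Others bid (4, 15): truth gives 0; bid 15 gives 8 > 0. Violating.
Others bid (15, 4): truth gives 0; bid 15 gives 8 > 0. Violating.
Others bid (15, 15): truth gives 0; bid 15 gives 8 > 0. Violating.
Others bid (4, 23): truth gives 0; no alternative beats it.
Others bid (15, 23): truth gives 0; no alternative beats it.
(Checking all 9 profiles: 4 have a profitable deviation, 5 do not.)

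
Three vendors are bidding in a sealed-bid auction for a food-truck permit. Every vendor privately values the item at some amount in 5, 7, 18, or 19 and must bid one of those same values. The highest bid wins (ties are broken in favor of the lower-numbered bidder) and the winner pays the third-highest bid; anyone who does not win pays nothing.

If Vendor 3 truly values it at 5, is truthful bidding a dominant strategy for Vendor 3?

Yes

Check each profile of the others' bids and compare truth against every alternative bid.
Others bid (5, 5): truth gives 0, best alternative gives 0.
Others bid (5, 7): truth gives 0, best alternative gives 0.
Others bid (5, 18): truth gives 0, best alternative gives 0.
Others bid (5, 19): truth gives 0, best alternative gives 0.
Others bid (7, 5): truth gives 0, best alternative gives 0.
Others bid (7, 7): truth gives 0, best alternative gives 0.
(Remaining 10 profiles checked similarly; truth is weakly best in each.)
In every case the truthful bid is at least as good as any alternative, so it is a dominant strategy.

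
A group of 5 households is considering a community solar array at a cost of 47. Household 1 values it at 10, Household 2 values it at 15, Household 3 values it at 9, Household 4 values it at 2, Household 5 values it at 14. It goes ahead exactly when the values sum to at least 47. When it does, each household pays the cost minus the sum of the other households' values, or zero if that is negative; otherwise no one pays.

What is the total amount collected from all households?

36

Total value 50 ≥ cost 47, so it is built.
Household 1: others sum to 40; max(0, 47 - 40) = 7.
Household 2: others sum to 35; max(0, 47 - 35) = 12.
Household 3: others sum to 41; max(0, 47 - 41) = 6.
Household 4: others sum to 48; max(0, 47 - 48) = 0.
Household 5: others sum to 36; max(0, 47 - 36) = 11.
Total collected = 7 + 12 + 6 + 0 + 11 = 36.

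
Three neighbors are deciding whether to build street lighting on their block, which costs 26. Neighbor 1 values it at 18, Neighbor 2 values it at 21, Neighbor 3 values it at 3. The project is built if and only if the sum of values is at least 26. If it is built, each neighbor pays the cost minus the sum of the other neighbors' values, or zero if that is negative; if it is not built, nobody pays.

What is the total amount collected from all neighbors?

7

Total value 42 ≥ cost 26, so it is built.
Neighbor 1: others sum to 24; max(0, 26 - 24) = 2.
Neighbor 2: others sum to 21; max(0, 26 - 21) = 5.
Neighbor 3: others sum to 39; max(0, 26 - 39) = 0.
Total collected = 2 + 5 + 0 = 7.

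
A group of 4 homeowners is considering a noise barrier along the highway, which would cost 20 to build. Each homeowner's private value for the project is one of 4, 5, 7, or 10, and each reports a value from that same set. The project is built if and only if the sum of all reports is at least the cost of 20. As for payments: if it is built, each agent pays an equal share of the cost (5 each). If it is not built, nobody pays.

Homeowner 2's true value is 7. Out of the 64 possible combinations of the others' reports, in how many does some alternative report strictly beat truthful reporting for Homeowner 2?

1

Others report (4, 4, 4): truth gives 0; report 10 gives 2 > 0. Violating.
Others report (4, 4, 5): truth gives 2; no alternative beats it.
Others report (4, 4, 7): truth gives 2; no alternative beats it.
(Checking all 64 profiles: 1 has a profitable deviation, 63 do not.)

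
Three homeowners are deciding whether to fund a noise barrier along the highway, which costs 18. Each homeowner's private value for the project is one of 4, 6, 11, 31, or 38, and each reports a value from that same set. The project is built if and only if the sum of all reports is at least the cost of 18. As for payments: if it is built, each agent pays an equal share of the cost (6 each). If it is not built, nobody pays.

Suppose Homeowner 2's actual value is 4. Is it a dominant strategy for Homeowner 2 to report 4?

Check each profile of the others' reports and compare truth against every alternative report.
Others report (6, 6): truth gives 0, best alternative gives -2.
Others report (4, 11): truth gives -2, best alternative gives -2.
Others report (4, 31): truth gives -2, best alternative gives -2.
Others report (4, 38): truth gives -2, best alternative gives -2.
Others report (6, 11): truth gives -2, best alternative gives -2.
Others report (6, 31): truth gives -2, best alternative gives -2.
(Remaining 19 profiles checked similarly; truth is weakly best in each.)
In every case the truthful report is at least as good as any alternative, so it is a dominant strategy.

Yes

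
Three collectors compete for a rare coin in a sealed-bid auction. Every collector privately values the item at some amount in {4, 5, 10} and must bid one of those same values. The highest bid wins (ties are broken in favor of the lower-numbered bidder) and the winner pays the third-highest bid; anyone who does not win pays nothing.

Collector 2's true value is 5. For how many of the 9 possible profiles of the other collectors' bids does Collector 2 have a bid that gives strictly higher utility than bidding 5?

Others bid (4, 10): truth gives 0; bid 10 gives 1 > 0. Violating.
Others bid (5, 4): truth gives 0; bid 10 gives 1 > 0. Violating.
Others bid (4, 4): truth gives 1; no alternative beats it.
Others bid (4, 5): truth gives 1; no alternative beats it.
(Checking all 9 profiles: 2 have a profitable deviation, 7 do not.)

2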